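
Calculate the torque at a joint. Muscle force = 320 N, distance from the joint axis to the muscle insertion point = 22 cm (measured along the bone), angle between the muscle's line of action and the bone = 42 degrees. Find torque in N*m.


Torque = F * d * sin(theta)   (moment arm = d*sin(theta))
d = 22 cm = 0.22 m
Torque = 320 * 0.22 * sin(42)
Torque = 47.11 N*m


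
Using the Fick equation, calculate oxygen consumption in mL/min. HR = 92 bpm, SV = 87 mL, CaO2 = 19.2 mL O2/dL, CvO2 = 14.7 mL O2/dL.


CO = HR*SV = 92*87/1000 = 8.004 L/min
a-v O2 diff = 19.2 - 14.7 = 4.5 mL/dL
VO2 = CO * (CaO2-CvO2) * 10 dL/L
VO2 = 8.004 * 4.5 * 10
VO2 = 360.2 mL/min


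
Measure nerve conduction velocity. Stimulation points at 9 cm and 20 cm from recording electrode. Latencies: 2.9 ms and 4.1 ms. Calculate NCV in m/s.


Distance = (20 - 9) / 100 = 0.11 m
dt = (4.1 - 2.9) / 1000 = 0.0012 s
NCV = dist / dt = 91.67 m/s


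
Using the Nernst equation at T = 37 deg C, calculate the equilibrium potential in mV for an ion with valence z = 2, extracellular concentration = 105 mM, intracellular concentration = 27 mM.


E = (RT/(zF)) * ln(C_out/C_in)
T = 37 + 273.15 = 310.15 K
E = (8.314 * 310.15 / (2 * 96485)) * ln(105/27)
E = 18.15 mV


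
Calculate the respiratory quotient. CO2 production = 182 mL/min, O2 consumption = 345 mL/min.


RQ = VCO2 / VO2
RQ = 182 / 345
RQ = 0.5275


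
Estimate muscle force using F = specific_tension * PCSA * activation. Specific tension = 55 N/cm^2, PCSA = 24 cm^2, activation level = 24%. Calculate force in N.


F = sigma * PCSA * activation
F = 55 * 24 * 0.24
F = 316.8 N


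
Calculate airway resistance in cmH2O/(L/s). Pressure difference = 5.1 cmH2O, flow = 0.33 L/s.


R = dP / flow
R = 5.1 / 0.33
R = 15.45 cmH2O/(L/s)


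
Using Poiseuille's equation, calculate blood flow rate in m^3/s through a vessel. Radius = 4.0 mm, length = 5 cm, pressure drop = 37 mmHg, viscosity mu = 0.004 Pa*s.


Q = pi*r^4*dP / (8*mu*L)
r = 0.004 m, L = 0.05 m
dP = 37 mmHg = 4932.914 Pa
Q = 0.00248 m^3/s


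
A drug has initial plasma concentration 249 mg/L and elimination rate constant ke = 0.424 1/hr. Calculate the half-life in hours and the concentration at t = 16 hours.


t_half = ln(2) / ke = 0.693147 / 0.424 = 1.635 hr
C(t) = C0 * exp(-ke*t) = 249 * exp(-0.424*16)
C(16) = 0.2818 mg/L


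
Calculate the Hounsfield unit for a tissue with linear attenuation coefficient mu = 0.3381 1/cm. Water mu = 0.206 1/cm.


HU = ((mu_tissue - mu_water) / mu_water) * 1000
HU = ((0.3381 - 0.206) / 0.206) * 1000
HU = 641.3


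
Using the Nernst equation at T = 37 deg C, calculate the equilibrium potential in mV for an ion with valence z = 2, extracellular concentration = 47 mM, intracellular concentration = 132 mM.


E = (RT/(zF)) * ln(C_out/C_in)
T = 37 + 273.15 = 310.15 K
E = (8.314 * 310.15 / (2 * 96485)) * ln(47/132)
E = -13.8 mV


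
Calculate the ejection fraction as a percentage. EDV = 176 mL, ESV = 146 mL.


SV = EDV - ESV = 176 - 146 = 30 mL
EF = SV/EDV * 100 = 30/176 * 100
EF = 17.05%


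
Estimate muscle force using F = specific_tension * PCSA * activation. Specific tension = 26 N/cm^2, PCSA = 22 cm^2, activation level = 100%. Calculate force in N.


F = sigma * PCSA * activation
F = 26 * 22 * 1
F = 572 N


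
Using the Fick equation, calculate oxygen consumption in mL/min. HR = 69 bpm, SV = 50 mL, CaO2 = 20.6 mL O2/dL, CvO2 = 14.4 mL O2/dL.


CO = HR*SV = 69*50/1000 = 3.45 L/min
a-v O2 diff = 20.6 - 14.4 = 6.2 mL/dL
VO2 = CO * (CaO2-CvO2) * 10 dL/L
VO2 = 3.45 * 6.2 * 10
VO2 = 213.9 mL/min


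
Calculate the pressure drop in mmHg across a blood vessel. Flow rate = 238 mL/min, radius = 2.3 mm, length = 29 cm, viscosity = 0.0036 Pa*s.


dP = 8*mu*L*Q / (pi*r^4)
Q = 238 mL/min = 3.96667e-06 m^3/s
dP = 376.839 Pa = 376.839 / 133.322 mmHg = 2.827 mmHg


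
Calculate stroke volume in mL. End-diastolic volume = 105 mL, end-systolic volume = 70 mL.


SV = EDV - ESV
SV = 105 - 70
SV = 35 mL


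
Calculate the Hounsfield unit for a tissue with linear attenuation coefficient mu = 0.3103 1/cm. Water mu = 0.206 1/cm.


HU = ((mu_tissue - mu_water) / mu_water) * 1000
HU = ((0.3103 - 0.206) / 0.206) * 1000
HU = 506.3


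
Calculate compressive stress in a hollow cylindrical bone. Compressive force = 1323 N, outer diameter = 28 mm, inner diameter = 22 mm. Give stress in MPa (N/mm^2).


A = pi*(r_o^2 - r_i^2)
r_o = 14 mm, r_i = 11 mm
A = 235.619 mm^2
sigma = F/A = 1323 / 235.619
sigma = 5.615 MPa


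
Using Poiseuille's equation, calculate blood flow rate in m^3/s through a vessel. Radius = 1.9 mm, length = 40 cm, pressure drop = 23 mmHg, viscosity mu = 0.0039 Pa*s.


Q = pi*r^4*dP / (8*mu*L)
r = 0.0019 m, L = 0.4 m
dP = 23 mmHg = 3066.406 Pa
Q = 1.0060e-05 m^3/s


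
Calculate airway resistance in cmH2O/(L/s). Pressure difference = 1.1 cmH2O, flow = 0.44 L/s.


R = dP / flow
R = 1.1 / 0.44
R = 2.5 cmH2O/(L/s)


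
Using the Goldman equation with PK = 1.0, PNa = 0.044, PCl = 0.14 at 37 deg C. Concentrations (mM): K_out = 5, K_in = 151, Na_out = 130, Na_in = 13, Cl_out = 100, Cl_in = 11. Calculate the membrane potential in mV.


Vm = (RT/F)*ln((PK*Ko + PNa*Nao + PCl*Cli)/(PK*Ki + PNa*Nai + PCl*Clo))
Numer = 12.26, Denom = 165.572
Vm = -69.57 mV


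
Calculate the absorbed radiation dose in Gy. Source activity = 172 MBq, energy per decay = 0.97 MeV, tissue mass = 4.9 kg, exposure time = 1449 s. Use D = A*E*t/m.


A = 172 MBq = 1.7200e+08 Bq
E = 0.97 MeV = 1.55394e-13 J
D = A*E*t/m = 1.7200e+08*1.55394e-13*1449/4.9
D = 0.007904 Gy


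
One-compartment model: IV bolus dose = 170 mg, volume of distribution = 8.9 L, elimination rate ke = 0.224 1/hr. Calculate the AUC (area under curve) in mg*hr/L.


C0 = Dose/Vd = 170/8.9 = 19.1011 mg/L
AUC = C0/ke = 19.1011/0.224
AUC = 85.27 mg*hr/L


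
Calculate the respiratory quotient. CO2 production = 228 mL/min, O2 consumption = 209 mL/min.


RQ = VCO2 / VO2
RQ = 228 / 209
RQ = 1.091


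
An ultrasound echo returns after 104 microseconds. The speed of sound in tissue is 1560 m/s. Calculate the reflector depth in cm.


depth = c * t / 2
t = 104 us = 1.0400e-04 s
depth = 1560 * 1.0400e-04 / 2
depth = 0.08112 m = 8.112 cm


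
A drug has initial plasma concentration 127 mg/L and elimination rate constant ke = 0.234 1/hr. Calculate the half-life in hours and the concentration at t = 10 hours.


t_half = ln(2) / ke = 0.693147 / 0.234 = 2.962 hr
C(t) = C0 * exp(-ke*t) = 127 * exp(-0.234*10)
C(10) = 12.23 mg/L


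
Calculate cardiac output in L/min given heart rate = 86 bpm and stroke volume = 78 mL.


CO = HR * SV
CO = 86 * 78 / 1000
CO = 6.708 L/min


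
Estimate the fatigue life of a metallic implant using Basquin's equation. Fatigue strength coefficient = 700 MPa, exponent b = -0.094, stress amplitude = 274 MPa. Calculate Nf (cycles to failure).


sigma_a = sigma_f' * (2Nf)^b
2Nf = (sigma_a/sigma_f')^(1/b)
2Nf = (274/700)^(1/-0.094)
2Nf = 21551.812
Nf = 1.078e+04


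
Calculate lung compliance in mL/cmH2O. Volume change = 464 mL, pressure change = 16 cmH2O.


C = dV / dP
C = 464 / 16
C = 29 mL/cmH2O


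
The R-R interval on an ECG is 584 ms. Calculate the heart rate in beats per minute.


HR = 60 / RR_interval(s)
RR = 584 ms = 0.584 s
HR = 60 / 0.584 = 102.7 bpm


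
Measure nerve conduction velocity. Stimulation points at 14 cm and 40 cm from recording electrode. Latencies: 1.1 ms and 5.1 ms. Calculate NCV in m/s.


Distance = (40 - 14) / 100 = 0.26 m
dt = (5.1 - 1.1) / 1000 = 0.004 s
NCV = dist / dt = 65 m/s


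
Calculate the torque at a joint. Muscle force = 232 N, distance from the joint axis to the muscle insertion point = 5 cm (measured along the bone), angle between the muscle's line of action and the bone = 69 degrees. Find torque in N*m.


Torque = F * d * sin(theta)   (moment arm = d*sin(theta))
d = 5 cm = 0.05 m
Torque = 232 * 0.05 * sin(69)
Torque = 10.83 N*m


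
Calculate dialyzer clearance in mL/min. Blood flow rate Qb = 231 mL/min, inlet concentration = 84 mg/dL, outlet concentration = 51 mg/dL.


K = Qb * (Cb_in - Cb_out) / Cb_in
K = 231 * (84 - 51) / 84
K = 90.75 mL/min


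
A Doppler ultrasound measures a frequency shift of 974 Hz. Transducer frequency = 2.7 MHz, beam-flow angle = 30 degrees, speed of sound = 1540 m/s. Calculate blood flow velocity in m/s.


v = fd * c / (2 * f0 * cos(theta))
v = 974 * 1540 / (2 * 2.7000e+06 * cos(30))
v = 0.3207 m/s


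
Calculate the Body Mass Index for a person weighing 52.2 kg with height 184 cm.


BMI = weight / height^2
height = 184 cm = 1.84 m
BMI = 52.2 / 1.84^2
BMI = 15.42 kg/m^2


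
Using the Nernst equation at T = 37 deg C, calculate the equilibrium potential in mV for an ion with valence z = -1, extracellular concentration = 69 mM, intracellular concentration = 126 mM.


E = (RT/(zF)) * ln(C_out/C_in)
T = 37 + 273.15 = 310.15 K
E = (8.314 * 310.15 / (-1 * 96485)) * ln(69/126)
E = 16.09 mV


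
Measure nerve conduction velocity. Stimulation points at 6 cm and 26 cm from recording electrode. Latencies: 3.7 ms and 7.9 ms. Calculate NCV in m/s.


Distance = (26 - 6) / 100 = 0.2 m
dt = (7.9 - 3.7) / 1000 = 0.0042 s
NCV = dist / dt = 47.62 m/s


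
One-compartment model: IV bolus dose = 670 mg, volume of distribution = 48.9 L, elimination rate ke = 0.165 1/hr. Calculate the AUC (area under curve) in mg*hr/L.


C0 = Dose/Vd = 670/48.9 = 13.7014 mg/L
AUC = C0/ke = 13.7014/0.165
AUC = 83.04 mg*hr/L


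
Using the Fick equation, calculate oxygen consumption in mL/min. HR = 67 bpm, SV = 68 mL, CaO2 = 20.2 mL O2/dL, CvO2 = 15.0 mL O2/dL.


CO = HR*SV = 67*68/1000 = 4.556 L/min
a-v O2 diff = 20.2 - 15.0 = 5.2 mL/dL
VO2 = CO * (CaO2-CvO2) * 10 dL/L
VO2 = 4.556 * 5.2 * 10
VO2 = 236.9 mL/min


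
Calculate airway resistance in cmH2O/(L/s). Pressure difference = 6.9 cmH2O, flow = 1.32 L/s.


R = dP / flow
R = 6.9 / 1.32
R = 5.227 cmH2O/(L/s)


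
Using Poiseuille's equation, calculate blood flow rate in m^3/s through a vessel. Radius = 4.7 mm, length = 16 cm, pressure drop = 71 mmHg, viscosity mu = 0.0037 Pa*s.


Q = pi*r^4*dP / (8*mu*L)
r = 0.0047 m, L = 0.16 m
dP = 71 mmHg = 9465.862 Pa
Q = 0.003064 m^3/s


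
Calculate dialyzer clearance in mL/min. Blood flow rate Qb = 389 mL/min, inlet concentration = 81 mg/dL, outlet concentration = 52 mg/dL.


K = Qb * (Cb_in - Cb_out) / Cb_in
K = 389 * (81 - 52) / 81
K = 139.3 mL/min


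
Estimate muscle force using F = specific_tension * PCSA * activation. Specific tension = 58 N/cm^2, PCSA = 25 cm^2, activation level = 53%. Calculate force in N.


F = sigma * PCSA * activation
F = 58 * 25 * 0.53
F = 768.5 N


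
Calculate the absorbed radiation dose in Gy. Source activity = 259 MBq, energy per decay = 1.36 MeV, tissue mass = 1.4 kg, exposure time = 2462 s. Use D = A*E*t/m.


A = 259 MBq = 2.5900e+08 Bq
E = 1.36 MeV = 2.17872e-13 J
D = A*E*t/m = 2.5900e+08*2.17872e-13*2462/1.4
D = 0.09923 Gy


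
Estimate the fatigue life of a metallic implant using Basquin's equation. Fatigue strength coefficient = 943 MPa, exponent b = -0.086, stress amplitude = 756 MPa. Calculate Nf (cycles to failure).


sigma_a = sigma_f' * (2Nf)^b
2Nf = (sigma_a/sigma_f')^(1/b)
2Nf = (756/943)^(1/-0.086)
2Nf = 13.06657
Nf = 6.533


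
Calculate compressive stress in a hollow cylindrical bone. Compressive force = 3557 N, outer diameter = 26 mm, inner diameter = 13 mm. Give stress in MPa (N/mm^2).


A = pi*(r_o^2 - r_i^2)
r_o = 13 mm, r_i = 6.5 mm
A = 398.197 mm^2
sigma = F/A = 3557 / 398.197
sigma = 8.933 MPa


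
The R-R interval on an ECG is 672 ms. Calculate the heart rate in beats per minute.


HR = 60 / RR_interval(s)
RR = 672 ms = 0.672 s
HR = 60 / 0.672 = 89.29 bpm


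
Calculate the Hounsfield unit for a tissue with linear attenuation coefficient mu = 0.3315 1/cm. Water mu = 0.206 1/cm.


HU = ((mu_tissue - mu_water) / mu_water) * 1000
HU = ((0.3315 - 0.206) / 0.206) * 1000
HU = 609.2


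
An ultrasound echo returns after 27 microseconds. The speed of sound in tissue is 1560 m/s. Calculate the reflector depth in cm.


depth = c * t / 2
t = 27 us = 2.7000e-05 s
depth = 1560 * 2.7000e-05 / 2
depth = 0.02106 m = 2.106 cm


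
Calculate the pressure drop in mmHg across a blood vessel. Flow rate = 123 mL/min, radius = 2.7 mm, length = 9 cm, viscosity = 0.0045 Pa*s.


dP = 8*mu*L*Q / (pi*r^4)
Q = 123 mL/min = 2.05e-06 m^3/s
dP = 39.7827 Pa = 39.7827 / 133.322 mmHg = 0.2984 mmHg


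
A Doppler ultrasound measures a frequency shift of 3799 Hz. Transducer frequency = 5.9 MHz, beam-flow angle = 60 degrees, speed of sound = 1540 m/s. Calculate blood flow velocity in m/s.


v = fd * c / (2 * f0 * cos(theta))
v = 3799 * 1540 / (2 * 5.9000e+06 * cos(60))
v = 0.9916 m/s


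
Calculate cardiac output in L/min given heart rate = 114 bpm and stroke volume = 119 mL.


CO = HR * SV
CO = 114 * 119 / 1000
CO = 13.57 L/min


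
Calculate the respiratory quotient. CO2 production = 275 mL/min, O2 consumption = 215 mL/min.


RQ = VCO2 / VO2
RQ = 275 / 215
RQ = 1.279


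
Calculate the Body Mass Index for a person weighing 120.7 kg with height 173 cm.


BMI = weight / height^2
height = 173 cm = 1.73 m
BMI = 120.7 / 1.73^2
BMI = 40.33 kg/m^2


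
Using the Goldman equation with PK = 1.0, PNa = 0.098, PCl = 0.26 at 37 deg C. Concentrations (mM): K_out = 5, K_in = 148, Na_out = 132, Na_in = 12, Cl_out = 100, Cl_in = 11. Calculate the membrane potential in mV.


Vm = (RT/F)*ln((PK*Ko + PNa*Nao + PCl*Cli)/(PK*Ki + PNa*Nai + PCl*Clo))
Numer = 20.796, Denom = 175.176
Vm = -56.95 mV


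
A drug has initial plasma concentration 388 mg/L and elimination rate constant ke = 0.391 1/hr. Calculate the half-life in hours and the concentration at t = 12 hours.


t_half = ln(2) / ke = 0.693147 / 0.391 = 1.773 hr
C(t) = C0 * exp(-ke*t) = 388 * exp(-0.391*12)
C(12) = 3.557 mg/L


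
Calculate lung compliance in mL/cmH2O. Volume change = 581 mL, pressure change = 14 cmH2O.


C = dV / dP
C = 581 / 14
C = 41.5 mL/cmH2O


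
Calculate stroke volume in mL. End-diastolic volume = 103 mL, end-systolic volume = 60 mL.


SV = EDV - ESV
SV = 103 - 60
SV = 43 mL


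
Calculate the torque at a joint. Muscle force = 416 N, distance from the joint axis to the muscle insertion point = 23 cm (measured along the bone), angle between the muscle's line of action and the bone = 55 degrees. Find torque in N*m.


Torque = F * d * sin(theta)   (moment arm = d*sin(theta))
d = 23 cm = 0.23 m
Torque = 416 * 0.23 * sin(55)
Torque = 78.38 N*m


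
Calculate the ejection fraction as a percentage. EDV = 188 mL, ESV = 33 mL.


SV = EDV - ESV = 188 - 33 = 155 mL
EF = SV/EDV * 100 = 155/188 * 100
EF = 82.45%


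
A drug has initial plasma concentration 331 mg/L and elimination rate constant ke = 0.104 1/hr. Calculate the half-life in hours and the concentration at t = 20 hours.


t_half = ln(2) / ke = 0.693147 / 0.104 = 6.665 hr
C(t) = C0 * exp(-ke*t) = 331 * exp(-0.104*20)
C(20) = 41.35 mg/L


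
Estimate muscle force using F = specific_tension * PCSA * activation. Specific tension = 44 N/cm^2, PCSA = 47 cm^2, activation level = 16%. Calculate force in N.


F = sigma * PCSA * activation
F = 44 * 47 * 0.16
F = 330.9 N


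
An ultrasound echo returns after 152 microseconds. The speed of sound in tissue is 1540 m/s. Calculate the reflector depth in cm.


depth = c * t / 2
t = 152 us = 1.5200e-04 s
depth = 1540 * 1.5200e-04 / 2
depth = 0.11704 m = 11.704 cm


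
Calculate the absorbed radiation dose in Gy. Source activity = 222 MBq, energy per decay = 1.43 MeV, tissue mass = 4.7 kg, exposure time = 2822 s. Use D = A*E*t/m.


A = 222 MBq = 2.2200e+08 Bq
E = 1.43 MeV = 2.29086e-13 J
D = A*E*t/m = 2.2200e+08*2.29086e-13*2822/4.7
D = 0.03054 Gy


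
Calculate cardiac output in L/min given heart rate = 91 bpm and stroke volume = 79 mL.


CO = HR * SV
CO = 91 * 79 / 1000
CO = 7.189 L/min


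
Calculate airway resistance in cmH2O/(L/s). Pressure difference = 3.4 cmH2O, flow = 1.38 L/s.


R = dP / flow
R = 3.4 / 1.38
R = 2.464 cmH2O/(L/s)


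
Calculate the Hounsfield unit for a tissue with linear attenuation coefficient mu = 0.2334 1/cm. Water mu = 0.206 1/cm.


HU = ((mu_tissue - mu_water) / mu_water) * 1000
HU = ((0.2334 - 0.206) / 0.206) * 1000
HU = 133


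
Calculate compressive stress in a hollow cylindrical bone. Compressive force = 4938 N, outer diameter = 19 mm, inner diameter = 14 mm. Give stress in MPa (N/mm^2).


A = pi*(r_o^2 - r_i^2)
r_o = 9.5 mm, r_i = 7 mm
A = 129.591 mm^2
sigma = F/A = 4938 / 129.591
sigma = 38.1 MPa


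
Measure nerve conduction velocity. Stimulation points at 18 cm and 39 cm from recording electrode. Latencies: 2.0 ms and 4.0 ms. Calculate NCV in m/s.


Distance = (39 - 18) / 100 = 0.21 m
dt = (4.0 - 2.0) / 1000 = 0.002 s
NCV = dist / dt = 105 m/s


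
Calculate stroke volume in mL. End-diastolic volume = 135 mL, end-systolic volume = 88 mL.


SV = EDV - ESV
SV = 135 - 88
SV = 47 mL


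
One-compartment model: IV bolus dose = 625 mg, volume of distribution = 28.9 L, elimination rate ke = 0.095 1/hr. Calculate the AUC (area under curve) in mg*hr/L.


C0 = Dose/Vd = 625/28.9 = 21.6263 mg/L
AUC = C0/ke = 21.6263/0.095
AUC = 227.6 mg*hr/L


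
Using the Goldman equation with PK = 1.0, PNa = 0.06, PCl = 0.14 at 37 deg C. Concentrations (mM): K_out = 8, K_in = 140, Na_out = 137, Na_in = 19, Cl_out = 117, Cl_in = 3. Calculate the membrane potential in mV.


Vm = (RT/F)*ln((PK*Ko + PNa*Nao + PCl*Cli)/(PK*Ki + PNa*Nai + PCl*Clo))
Numer = 16.64, Denom = 157.52
Vm = -60.07 mV


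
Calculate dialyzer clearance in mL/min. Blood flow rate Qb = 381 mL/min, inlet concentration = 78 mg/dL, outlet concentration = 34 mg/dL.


K = Qb * (Cb_in - Cb_out) / Cb_in
K = 381 * (78 - 34) / 78
K = 214.9 mL/min


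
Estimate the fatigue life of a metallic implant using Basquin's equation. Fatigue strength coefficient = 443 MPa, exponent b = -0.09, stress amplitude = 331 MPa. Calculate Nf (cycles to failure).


sigma_a = sigma_f' * (2Nf)^b
2Nf = (sigma_a/sigma_f')^(1/b)
2Nf = (331/443)^(1/-0.09)
2Nf = 25.491596
Nf = 12.75


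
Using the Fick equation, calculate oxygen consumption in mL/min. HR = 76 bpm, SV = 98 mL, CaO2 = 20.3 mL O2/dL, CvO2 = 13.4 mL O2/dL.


CO = HR*SV = 76*98/1000 = 7.448 L/min
a-v O2 diff = 20.3 - 13.4 = 6.9 mL/dL
VO2 = CO * (CaO2-CvO2) * 10 dL/L
VO2 = 7.448 * 6.9 * 10
VO2 = 513.9 mL/min


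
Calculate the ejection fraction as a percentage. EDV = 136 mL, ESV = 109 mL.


SV = EDV - ESV = 136 - 109 = 27 mL
EF = SV/EDV * 100 = 27/136 * 100
EF = 19.85%


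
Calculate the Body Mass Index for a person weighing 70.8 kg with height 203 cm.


BMI = weight / height^2
height = 203 cm = 2.03 m
BMI = 70.8 / 2.03^2
BMI = 17.18 kg/m^2


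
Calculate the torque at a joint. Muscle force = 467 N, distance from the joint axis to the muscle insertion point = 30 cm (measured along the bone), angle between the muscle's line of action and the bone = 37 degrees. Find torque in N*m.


Torque = F * d * sin(theta)   (moment arm = d*sin(theta))
d = 30 cm = 0.3 m
Torque = 467 * 0.3 * sin(37)
Torque = 84.31 N*m


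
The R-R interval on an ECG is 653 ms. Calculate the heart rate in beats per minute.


HR = 60 / RR_interval(s)
RR = 653 ms = 0.653 s
HR = 60 / 0.653 = 91.88 bpm


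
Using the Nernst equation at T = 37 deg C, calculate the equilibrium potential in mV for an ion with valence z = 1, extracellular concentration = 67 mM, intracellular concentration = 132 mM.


E = (RT/(zF)) * ln(C_out/C_in)
T = 37 + 273.15 = 310.15 K
E = (8.314 * 310.15 / (1 * 96485)) * ln(67/132)
E = -18.12 mV


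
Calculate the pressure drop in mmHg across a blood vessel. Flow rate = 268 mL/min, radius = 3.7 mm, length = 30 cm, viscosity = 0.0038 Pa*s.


dP = 8*mu*L*Q / (pi*r^4)
Q = 268 mL/min = 4.46667e-06 m^3/s
dP = 69.1866 Pa = 69.1866 / 133.322 mmHg = 0.5189 mmHg


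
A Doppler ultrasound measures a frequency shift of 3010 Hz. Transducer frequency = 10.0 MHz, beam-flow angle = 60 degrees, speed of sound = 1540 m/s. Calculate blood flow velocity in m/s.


v = fd * c / (2 * f0 * cos(theta))
v = 3010 * 1540 / (2 * 1.0000e+07 * cos(60))
v = 0.4635 m/s


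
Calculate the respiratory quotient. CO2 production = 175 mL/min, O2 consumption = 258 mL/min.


RQ = VCO2 / VO2
RQ = 175 / 258
RQ = 0.6783


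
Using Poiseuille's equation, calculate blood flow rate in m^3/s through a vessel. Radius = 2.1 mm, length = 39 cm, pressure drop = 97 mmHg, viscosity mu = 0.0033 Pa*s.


Q = pi*r^4*dP / (8*mu*L)
r = 0.0021 m, L = 0.39 m
dP = 97 mmHg = 12932.234 Pa
Q = 7.6742e-05 m^3/s


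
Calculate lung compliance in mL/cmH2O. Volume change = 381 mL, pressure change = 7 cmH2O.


C = dV / dP
C = 381 / 7
C = 54.43 mL/cmH2O


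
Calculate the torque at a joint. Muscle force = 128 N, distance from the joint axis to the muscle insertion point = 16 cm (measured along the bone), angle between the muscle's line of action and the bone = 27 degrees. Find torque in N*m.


Torque = F * d * sin(theta)   (moment arm = d*sin(theta))
d = 16 cm = 0.16 m
Torque = 128 * 0.16 * sin(27)
Torque = 9.298 N*m


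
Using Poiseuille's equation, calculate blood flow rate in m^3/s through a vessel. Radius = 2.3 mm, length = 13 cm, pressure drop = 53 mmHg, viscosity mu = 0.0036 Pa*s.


Q = pi*r^4*dP / (8*mu*L)
r = 0.0023 m, L = 0.13 m
dP = 53 mmHg = 7066.066 Pa
Q = 1.6592e-04 m^3/s


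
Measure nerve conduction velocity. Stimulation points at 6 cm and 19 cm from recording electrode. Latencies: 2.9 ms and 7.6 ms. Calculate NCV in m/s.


Distance = (19 - 6) / 100 = 0.13 m
dt = (7.6 - 2.9) / 1000 = 0.0047 s
NCV = dist / dt = 27.66 m/s


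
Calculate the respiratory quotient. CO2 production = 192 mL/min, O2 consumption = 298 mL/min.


RQ = VCO2 / VO2
RQ = 192 / 298
RQ = 0.6443


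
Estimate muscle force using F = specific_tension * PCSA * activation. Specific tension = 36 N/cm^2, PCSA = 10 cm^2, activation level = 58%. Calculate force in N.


F = sigma * PCSA * activation
F = 36 * 10 * 0.58
F = 208.8 N


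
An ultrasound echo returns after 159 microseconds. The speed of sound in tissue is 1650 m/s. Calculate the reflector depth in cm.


depth = c * t / 2
t = 159 us = 1.5900e-04 s
depth = 1650 * 1.5900e-04 / 2
depth = 0.131175 m = 13.1175 cm


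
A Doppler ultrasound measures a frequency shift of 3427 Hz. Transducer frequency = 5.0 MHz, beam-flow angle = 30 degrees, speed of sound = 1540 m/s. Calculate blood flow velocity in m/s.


v = fd * c / (2 * f0 * cos(theta))
v = 3427 * 1540 / (2 * 5.0000e+06 * cos(30))
v = 0.6094 m/s


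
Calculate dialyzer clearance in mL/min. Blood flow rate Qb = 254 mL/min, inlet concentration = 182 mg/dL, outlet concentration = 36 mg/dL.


K = Qb * (Cb_in - Cb_out) / Cb_in
K = 254 * (182 - 36) / 182
K = 203.8 mL/min


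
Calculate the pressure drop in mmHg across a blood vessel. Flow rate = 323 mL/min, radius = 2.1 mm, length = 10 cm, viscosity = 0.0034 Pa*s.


dP = 8*mu*L*Q / (pi*r^4)
Q = 323 mL/min = 5.38333e-06 m^3/s
dP = 239.659 Pa = 239.659 / 133.322 mmHg = 1.798 mmHg


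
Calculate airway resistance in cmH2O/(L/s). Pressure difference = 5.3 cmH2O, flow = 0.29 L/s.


R = dP / flow
R = 5.3 / 0.29
R = 18.28 cmH2O/(L/s)


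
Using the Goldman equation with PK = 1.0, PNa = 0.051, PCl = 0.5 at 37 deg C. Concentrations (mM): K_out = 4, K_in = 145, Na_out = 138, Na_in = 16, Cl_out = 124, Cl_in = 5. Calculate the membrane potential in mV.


Vm = (RT/F)*ln((PK*Ko + PNa*Nao + PCl*Cli)/(PK*Ki + PNa*Nai + PCl*Clo))
Numer = 13.538, Denom = 207.816
Vm = -72.99 mV


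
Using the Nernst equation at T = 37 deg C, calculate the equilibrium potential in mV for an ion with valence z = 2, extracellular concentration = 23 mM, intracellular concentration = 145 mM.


E = (RT/(zF)) * ln(C_out/C_in)
T = 37 + 273.15 = 310.15 K
E = (8.314 * 310.15 / (2 * 96485)) * ln(23/145)
E = -24.6 mV


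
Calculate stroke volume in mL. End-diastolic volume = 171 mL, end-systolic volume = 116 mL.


SV = EDV - ESV
SV = 171 - 116
SV = 55 mL


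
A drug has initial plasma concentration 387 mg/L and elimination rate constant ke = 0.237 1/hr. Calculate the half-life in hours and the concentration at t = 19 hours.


t_half = ln(2) / ke = 0.693147 / 0.237 = 2.925 hr
C(t) = C0 * exp(-ke*t) = 387 * exp(-0.237*19)
C(19) = 4.286 mg/L


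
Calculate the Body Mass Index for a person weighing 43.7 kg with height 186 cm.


BMI = weight / height^2
height = 186 cm = 1.86 m
BMI = 43.7 / 1.86^2
BMI = 12.63 kg/m^2


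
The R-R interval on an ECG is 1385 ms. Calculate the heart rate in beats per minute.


HR = 60 / RR_interval(s)
RR = 1385 ms = 1.385 s
HR = 60 / 1.385 = 43.32 bpm


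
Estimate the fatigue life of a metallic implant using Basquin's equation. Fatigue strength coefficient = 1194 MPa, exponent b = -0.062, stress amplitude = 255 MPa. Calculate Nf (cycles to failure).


sigma_a = sigma_f' * (2Nf)^b
2Nf = (sigma_a/sigma_f')^(1/b)
2Nf = (255/1194)^(1/-0.062)
2Nf = 6.5153514e+10
Nf = 3.2577e+10


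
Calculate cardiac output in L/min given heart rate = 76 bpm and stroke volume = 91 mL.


CO = HR * SV
CO = 76 * 91 / 1000
CO = 6.916 L/min


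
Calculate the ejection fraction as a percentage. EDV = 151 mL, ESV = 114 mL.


SV = EDV - ESV = 151 - 114 = 37 mL
EF = SV/EDV * 100 = 37/151 * 100
EF = 24.5%


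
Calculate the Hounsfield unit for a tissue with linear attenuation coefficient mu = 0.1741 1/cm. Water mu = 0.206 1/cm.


HU = ((mu_tissue - mu_water) / mu_water) * 1000
HU = ((0.1741 - 0.206) / 0.206) * 1000
HU = -154.9


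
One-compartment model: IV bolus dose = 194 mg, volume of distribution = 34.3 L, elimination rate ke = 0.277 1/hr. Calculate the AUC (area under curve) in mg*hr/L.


C0 = Dose/Vd = 194/34.3 = 5.65598 mg/L
AUC = C0/ke = 5.65598/0.277
AUC = 20.42 mg*hr/L


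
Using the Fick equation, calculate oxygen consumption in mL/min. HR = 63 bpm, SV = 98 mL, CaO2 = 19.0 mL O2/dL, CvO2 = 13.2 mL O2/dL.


CO = HR*SV = 63*98/1000 = 6.174 L/min
a-v O2 diff = 19.0 - 13.2 = 5.8 mL/dL
VO2 = CO * (CaO2-CvO2) * 10 dL/L
VO2 = 6.174 * 5.8 * 10
VO2 = 358.1 mL/min


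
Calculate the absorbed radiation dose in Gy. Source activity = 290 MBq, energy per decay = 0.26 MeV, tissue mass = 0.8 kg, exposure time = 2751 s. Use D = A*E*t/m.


A = 290 MBq = 2.9000e+08 Bq
E = 0.26 MeV = 4.1652e-14 J
D = A*E*t/m = 2.9000e+08*4.1652e-14*2751/0.8
D = 0.04154 Gy


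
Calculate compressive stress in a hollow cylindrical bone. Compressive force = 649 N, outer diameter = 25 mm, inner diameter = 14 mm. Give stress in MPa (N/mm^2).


A = pi*(r_o^2 - r_i^2)
r_o = 12.5 mm, r_i = 7 mm
A = 336.936 mm^2
sigma = F/A = 649 / 336.936
sigma = 1.926 MPa


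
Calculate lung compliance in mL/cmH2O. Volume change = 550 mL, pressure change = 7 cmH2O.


C = dV / dP
C = 550 / 7
C = 78.57 mL/cmH2O


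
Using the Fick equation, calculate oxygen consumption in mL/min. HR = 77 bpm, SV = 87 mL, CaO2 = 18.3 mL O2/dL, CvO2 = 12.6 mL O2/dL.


CO = HR*SV = 77*87/1000 = 6.699 L/min
a-v O2 diff = 18.3 - 12.6 = 5.7 mL/dL
VO2 = CO * (CaO2-CvO2) * 10 dL/L
VO2 = 6.699 * 5.7 * 10
VO2 = 381.8 mL/min


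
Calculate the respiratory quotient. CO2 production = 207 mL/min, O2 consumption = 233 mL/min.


RQ = VCO2 / VO2
RQ = 207 / 233
RQ = 0.8884


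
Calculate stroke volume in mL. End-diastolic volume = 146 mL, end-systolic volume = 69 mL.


SV = EDV - ESV
SV = 146 - 69
SV = 77 mL


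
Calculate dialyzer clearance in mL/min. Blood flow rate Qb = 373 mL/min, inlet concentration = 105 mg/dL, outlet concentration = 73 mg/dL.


K = Qb * (Cb_in - Cb_out) / Cb_in
K = 373 * (105 - 73) / 105
K = 113.7 mL/min


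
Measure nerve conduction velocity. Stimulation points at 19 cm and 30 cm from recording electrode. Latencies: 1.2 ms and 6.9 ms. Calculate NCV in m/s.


Distance = (30 - 19) / 100 = 0.11 m
dt = (6.9 - 1.2) / 1000 = 0.0057 s
NCV = dist / dt = 19.3 m/s


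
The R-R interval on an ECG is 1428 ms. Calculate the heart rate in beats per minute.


HR = 60 / RR_interval(s)
RR = 1428 ms = 1.428 s
HR = 60 / 1.428 = 42.02 bpm


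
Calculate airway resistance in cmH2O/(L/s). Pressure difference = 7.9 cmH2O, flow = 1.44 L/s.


R = dP / flow
R = 7.9 / 1.44
R = 5.486 cmH2O/(L/s)


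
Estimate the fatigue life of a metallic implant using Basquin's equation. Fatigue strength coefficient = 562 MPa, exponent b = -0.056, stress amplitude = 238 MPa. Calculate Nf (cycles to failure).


sigma_a = sigma_f' * (2Nf)^b
2Nf = (sigma_a/sigma_f')^(1/b)
2Nf = (238/562)^(1/-0.056)
2Nf = 4608504
Nf = 2.3043e+06


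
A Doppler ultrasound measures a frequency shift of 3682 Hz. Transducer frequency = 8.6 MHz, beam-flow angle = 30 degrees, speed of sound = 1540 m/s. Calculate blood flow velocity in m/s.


v = fd * c / (2 * f0 * cos(theta))
v = 3682 * 1540 / (2 * 8.6000e+06 * cos(30))
v = 0.3807 m/s


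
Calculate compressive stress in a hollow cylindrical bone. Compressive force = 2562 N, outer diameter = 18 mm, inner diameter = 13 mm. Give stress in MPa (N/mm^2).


A = pi*(r_o^2 - r_i^2)
r_o = 9 mm, r_i = 6.5 mm
A = 121.737 mm^2
sigma = F/A = 2562 / 121.737
sigma = 21.05 MPa


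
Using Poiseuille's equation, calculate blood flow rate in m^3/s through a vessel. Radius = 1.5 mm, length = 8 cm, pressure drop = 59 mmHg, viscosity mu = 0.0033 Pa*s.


Q = pi*r^4*dP / (8*mu*L)
r = 0.0015 m, L = 0.08 m
dP = 59 mmHg = 7865.998 Pa
Q = 5.9235e-05 m^3/s


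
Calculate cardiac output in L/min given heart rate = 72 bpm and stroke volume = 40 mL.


CO = HR * SV
CO = 72 * 40 / 1000
CO = 2.88 L/min


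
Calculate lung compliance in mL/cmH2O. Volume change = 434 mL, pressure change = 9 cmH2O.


C = dV / dP
C = 434 / 9
C = 48.22 mL/cmH2O


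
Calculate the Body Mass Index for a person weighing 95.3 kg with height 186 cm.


BMI = weight / height^2
height = 186 cm = 1.86 m
BMI = 95.3 / 1.86^2
BMI = 27.55 kg/m^2


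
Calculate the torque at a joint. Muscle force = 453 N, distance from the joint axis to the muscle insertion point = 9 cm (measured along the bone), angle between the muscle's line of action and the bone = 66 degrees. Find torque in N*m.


Torque = F * d * sin(theta)   (moment arm = d*sin(theta))
d = 9 cm = 0.09 m
Torque = 453 * 0.09 * sin(66)
Torque = 37.25 N*m


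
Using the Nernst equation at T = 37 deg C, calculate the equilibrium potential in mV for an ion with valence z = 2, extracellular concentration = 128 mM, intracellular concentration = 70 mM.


E = (RT/(zF)) * ln(C_out/C_in)
T = 37 + 273.15 = 310.15 K
E = (8.314 * 310.15 / (2 * 96485)) * ln(128/70)
E = 8.065 mV


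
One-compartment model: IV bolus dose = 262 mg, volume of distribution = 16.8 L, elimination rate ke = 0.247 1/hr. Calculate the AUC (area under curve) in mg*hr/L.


C0 = Dose/Vd = 262/16.8 = 15.5952 mg/L
AUC = C0/ke = 15.5952/0.247
AUC = 63.14 mg*hr/L


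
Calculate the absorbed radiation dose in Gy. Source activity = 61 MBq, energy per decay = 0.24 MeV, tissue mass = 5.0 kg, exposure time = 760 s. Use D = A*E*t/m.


A = 61 MBq = 6.1000e+07 Bq
E = 0.24 MeV = 3.8448e-14 J
D = A*E*t/m = 6.1000e+07*3.8448e-14*760/5.0
D = 3.5649e-04 Gy


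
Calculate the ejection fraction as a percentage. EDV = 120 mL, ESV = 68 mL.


SV = EDV - ESV = 120 - 68 = 52 mL
EF = SV/EDV * 100 = 52/120 * 100
EF = 43.33%


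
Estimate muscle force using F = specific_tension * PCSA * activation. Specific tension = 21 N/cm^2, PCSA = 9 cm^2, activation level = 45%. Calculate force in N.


F = sigma * PCSA * activation
F = 21 * 9 * 0.45
F = 85.05 N


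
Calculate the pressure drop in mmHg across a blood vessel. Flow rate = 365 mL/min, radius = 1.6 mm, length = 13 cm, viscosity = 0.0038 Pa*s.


dP = 8*mu*L*Q / (pi*r^4)
Q = 365 mL/min = 6.08333e-06 m^3/s
dP = 1167.69 Pa = 1167.69 / 133.322 mmHg = 8.758 mmHg


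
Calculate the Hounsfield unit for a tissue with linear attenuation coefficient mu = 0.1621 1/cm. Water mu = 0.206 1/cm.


HU = ((mu_tissue - mu_water) / mu_water) * 1000
HU = ((0.1621 - 0.206) / 0.206) * 1000
HU = -213.1


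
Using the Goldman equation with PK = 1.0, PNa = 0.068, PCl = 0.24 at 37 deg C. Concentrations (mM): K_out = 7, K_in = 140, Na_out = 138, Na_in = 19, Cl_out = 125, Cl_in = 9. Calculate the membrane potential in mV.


Vm = (RT/F)*ln((PK*Ko + PNa*Nao + PCl*Cli)/(PK*Ki + PNa*Nai + PCl*Clo))
Numer = 18.544, Denom = 171.292
Vm = -59.42 mV


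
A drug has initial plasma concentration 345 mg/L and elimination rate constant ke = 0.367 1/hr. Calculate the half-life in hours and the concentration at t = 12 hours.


t_half = ln(2) / ke = 0.693147 / 0.367 = 1.889 hr
C(t) = C0 * exp(-ke*t) = 345 * exp(-0.367*12)
C(12) = 4.219 mg/L


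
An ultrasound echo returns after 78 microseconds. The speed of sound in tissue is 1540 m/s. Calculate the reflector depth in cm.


depth = c * t / 2
t = 78 us = 7.8000e-05 s
depth = 1540 * 7.8000e-05 / 2
depth = 0.06006 m = 6.006 cm


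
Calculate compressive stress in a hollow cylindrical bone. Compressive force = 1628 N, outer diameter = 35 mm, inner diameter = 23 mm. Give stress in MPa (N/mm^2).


A = pi*(r_o^2 - r_i^2)
r_o = 17.5 mm, r_i = 11.5 mm
A = 546.637 mm^2
sigma = F/A = 1628 / 546.637
sigma = 2.978 MPa


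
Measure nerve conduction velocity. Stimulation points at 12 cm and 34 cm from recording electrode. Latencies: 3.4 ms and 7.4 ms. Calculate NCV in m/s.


Distance = (34 - 12) / 100 = 0.22 m
dt = (7.4 - 3.4) / 1000 = 0.004 s
NCV = dist / dt = 55 m/s


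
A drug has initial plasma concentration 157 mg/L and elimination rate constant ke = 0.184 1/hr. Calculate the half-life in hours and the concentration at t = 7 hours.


t_half = ln(2) / ke = 0.693147 / 0.184 = 3.767 hr
C(t) = C0 * exp(-ke*t) = 157 * exp(-0.184*7)
C(7) = 43.3 mg/L


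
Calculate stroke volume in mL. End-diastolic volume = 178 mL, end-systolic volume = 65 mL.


SV = EDV - ESV
SV = 178 - 65
SV = 113 mL


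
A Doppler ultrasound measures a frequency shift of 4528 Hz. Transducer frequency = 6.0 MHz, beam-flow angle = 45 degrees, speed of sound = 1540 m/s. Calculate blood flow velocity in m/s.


v = fd * c / (2 * f0 * cos(theta))
v = 4528 * 1540 / (2 * 6.0000e+06 * cos(45))
v = 0.8218 m/s


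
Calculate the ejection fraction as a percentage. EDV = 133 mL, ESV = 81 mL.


SV = EDV - ESV = 133 - 81 = 52 mL
EF = SV/EDV * 100 = 52/133 * 100
EF = 39.1%


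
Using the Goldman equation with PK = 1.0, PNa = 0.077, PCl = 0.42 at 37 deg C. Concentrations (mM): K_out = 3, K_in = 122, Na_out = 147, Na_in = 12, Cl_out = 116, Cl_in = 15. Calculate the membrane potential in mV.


Vm = (RT/F)*ln((PK*Ko + PNa*Nao + PCl*Cli)/(PK*Ki + PNa*Nai + PCl*Clo))
Numer = 20.619, Denom = 171.644
Vm = -56.64 mV


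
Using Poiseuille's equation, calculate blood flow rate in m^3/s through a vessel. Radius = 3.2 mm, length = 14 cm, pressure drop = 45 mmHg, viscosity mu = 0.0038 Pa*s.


Q = pi*r^4*dP / (8*mu*L)
r = 0.0032 m, L = 0.14 m
dP = 45 mmHg = 5999.49 Pa
Q = 4.6437e-04 m^3/s


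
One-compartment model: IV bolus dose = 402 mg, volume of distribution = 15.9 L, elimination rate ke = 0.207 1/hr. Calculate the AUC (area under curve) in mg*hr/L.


C0 = Dose/Vd = 402/15.9 = 25.283 mg/L
AUC = C0/ke = 25.283/0.207
AUC = 122.1 mg*hr/L


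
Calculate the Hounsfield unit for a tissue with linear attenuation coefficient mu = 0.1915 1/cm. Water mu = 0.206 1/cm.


HU = ((mu_tissue - mu_water) / mu_water) * 1000
HU = ((0.1915 - 0.206) / 0.206) * 1000
HU = -70.39


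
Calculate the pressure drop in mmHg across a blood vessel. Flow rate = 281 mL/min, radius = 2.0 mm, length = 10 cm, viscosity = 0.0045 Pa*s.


dP = 8*mu*L*Q / (pi*r^4)
Q = 281 mL/min = 4.68333e-06 m^3/s
dP = 335.419 Pa = 335.419 / 133.322 mmHg = 2.516 mmHg


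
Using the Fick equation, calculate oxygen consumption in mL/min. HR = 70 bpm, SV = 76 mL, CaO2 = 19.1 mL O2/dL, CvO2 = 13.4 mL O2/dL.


CO = HR*SV = 70*76/1000 = 5.32 L/min
a-v O2 diff = 19.1 - 13.4 = 5.7 mL/dL
VO2 = CO * (CaO2-CvO2) * 10 dL/L
VO2 = 5.32 * 5.7 * 10
VO2 = 303.2 mL/min


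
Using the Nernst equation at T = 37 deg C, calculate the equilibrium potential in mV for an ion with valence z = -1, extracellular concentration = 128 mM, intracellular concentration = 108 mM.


E = (RT/(zF)) * ln(C_out/C_in)
T = 37 + 273.15 = 310.15 K
E = (8.314 * 310.15 / (-1 * 96485)) * ln(128/108)
E = -4.541 mV


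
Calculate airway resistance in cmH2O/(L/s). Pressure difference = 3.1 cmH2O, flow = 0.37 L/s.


R = dP / flow
R = 3.1 / 0.37
R = 8.378 cmH2O/(L/s)


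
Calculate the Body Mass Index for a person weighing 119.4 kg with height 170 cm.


BMI = weight / height^2
height = 170 cm = 1.7 m
BMI = 119.4 / 1.7^2
BMI = 41.31 kg/m^2


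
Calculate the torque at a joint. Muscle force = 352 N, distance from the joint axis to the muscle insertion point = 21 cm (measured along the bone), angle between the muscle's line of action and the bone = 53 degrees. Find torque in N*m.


Torque = F * d * sin(theta)   (moment arm = d*sin(theta))
d = 21 cm = 0.21 m
Torque = 352 * 0.21 * sin(53)
Torque = 59.04 N*m


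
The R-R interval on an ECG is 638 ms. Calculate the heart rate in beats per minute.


HR = 60 / RR_interval(s)
RR = 638 ms = 0.638 s
HR = 60 / 0.638 = 94.04 bpm


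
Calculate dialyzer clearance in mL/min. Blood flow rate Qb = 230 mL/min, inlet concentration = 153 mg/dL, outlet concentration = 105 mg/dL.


K = Qb * (Cb_in - Cb_out) / Cb_in
K = 230 * (153 - 105) / 153
K = 72.16 mL/min


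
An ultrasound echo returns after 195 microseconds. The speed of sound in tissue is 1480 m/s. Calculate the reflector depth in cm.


depth = c * t / 2
t = 195 us = 1.9500e-04 s
depth = 1480 * 1.9500e-04 / 2
depth = 0.1443 m = 14.43 cm


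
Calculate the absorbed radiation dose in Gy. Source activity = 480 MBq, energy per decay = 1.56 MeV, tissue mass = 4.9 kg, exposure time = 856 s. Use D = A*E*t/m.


A = 480 MBq = 4.8000e+08 Bq
E = 1.56 MeV = 2.49912e-13 J
D = A*E*t/m = 4.8000e+08*2.49912e-13*856/4.9
D = 0.02096 Gy


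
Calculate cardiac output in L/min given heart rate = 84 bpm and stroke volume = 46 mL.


CO = HR * SV
CO = 84 * 46 / 1000
CO = 3.864 L/min


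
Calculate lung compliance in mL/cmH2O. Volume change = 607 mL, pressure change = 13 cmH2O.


C = dV / dP
C = 607 / 13
C = 46.69 mL/cmH2O


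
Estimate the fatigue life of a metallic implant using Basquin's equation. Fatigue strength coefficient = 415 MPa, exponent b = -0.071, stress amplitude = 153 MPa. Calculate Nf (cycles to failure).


sigma_a = sigma_f' * (2Nf)^b
2Nf = (sigma_a/sigma_f')^(1/b)
2Nf = (153/415)^(1/-0.071)
2Nf = 1269448.3
Nf = 6.347e+05


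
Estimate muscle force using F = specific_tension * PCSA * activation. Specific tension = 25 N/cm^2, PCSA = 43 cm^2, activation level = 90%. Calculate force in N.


F = sigma * PCSA * activation
F = 25 * 43 * 0.9
F = 967.5 N


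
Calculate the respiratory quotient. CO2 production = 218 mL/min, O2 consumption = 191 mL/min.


RQ = VCO2 / VO2
RQ = 218 / 191
RQ = 1.141


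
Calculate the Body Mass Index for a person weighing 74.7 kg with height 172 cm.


BMI = weight / height^2
height = 172 cm = 1.72 m
BMI = 74.7 / 1.72^2
BMI = 25.25 kg/m^2


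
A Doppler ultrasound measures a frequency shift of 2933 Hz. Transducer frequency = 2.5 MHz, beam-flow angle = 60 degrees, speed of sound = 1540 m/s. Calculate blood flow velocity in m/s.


v = fd * c / (2 * f0 * cos(theta))
v = 2933 * 1540 / (2 * 2.5000e+06 * cos(60))
v = 1.807 m/s
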